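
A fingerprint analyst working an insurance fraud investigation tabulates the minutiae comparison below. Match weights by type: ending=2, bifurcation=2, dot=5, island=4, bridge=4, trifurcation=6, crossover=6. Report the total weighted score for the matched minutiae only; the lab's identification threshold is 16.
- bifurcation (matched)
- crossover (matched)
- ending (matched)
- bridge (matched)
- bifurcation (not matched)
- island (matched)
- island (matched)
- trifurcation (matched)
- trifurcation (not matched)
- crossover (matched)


Weighted minutiae match score:
  bifurcation: matched, +2 (running total 2)
  crossover: matched, +6 (running total 8)
  ending: matched, +2 (running total 10)
  bridge: matched, +4 (running total 14)
  bifurcation: not matched, +0
  island: matched, +4 (running total 18)
  island: matched, +4 (running total 22)
  trifurcation: matched, +6 (running total 28)
  trifurcation: not matched, +0
  crossover: matched, +6 (running total 34)
Total score = 34
Threshold = 16; verdict = identification

34


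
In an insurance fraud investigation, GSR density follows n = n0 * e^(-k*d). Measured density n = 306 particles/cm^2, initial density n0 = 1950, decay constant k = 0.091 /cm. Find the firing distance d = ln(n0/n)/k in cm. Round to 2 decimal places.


GSR distance calculation:
n0/n = 1950 / 306 = 6.372549
ln(n0/n) = 1.852
d = 1.852 / 0.091 = 20.35 cm

20.35


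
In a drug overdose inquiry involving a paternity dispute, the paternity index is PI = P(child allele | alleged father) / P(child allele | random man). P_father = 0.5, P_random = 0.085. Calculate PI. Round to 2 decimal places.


Paternity Index calculation:
PI = P(allele|father) / P(allele|random)
PI = 0.5 / 0.085
PI = 5.88

5.88


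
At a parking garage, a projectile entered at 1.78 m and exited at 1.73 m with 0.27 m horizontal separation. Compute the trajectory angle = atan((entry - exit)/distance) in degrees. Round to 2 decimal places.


Bullet trajectory angle:
Height difference = 1.78 - 1.73 = 0.05 m
angle = atan(0.05 / 0.27)
angle = atan(0.185185)
angle = 10.49 degrees

10.49


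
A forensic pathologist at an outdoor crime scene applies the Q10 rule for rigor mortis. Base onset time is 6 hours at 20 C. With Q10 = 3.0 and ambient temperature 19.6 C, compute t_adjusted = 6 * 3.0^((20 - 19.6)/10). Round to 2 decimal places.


Rigor mortis time adjustment:
Exponent = (T_ref - T_actual) / 10 = (20 - 19.6) / 10 = 0.04
Q10 factor = 3.0^0.04 = 1.04492
t_adjusted = 6 * 1.04492 = 6.27 hours

6.27


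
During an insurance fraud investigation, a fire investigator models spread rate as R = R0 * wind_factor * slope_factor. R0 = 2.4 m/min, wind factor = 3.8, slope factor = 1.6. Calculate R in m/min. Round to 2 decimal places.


Fire spread rate calculation:
R = R0 * wind_factor * slope_factor
= 2.4 * 3.8 * 1.6
= 9.12 * 1.6
= 14.59 m/min

14.59


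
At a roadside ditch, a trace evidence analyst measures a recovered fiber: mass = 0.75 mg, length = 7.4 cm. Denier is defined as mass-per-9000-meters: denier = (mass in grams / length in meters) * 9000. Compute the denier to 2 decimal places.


Denier calculation:
Mass in grams = 0.75 mg / 1000 = 0.00075 g
Length in meters = 7.4 cm / 100 = 0.074 m
Linear density = mass / length = 0.00075 / 0.074 = 0.01013514 g/m
Denier = (g/m) * 9000 = 0.01013514 * 9000 = 91.22

91.22


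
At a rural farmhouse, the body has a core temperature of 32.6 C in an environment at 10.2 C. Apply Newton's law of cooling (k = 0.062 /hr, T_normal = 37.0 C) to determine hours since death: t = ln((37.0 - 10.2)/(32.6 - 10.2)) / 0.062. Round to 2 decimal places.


Using Newton's law of cooling:
t = ln((T_normal - T_ambient) / (T_body - T_ambient)) / k
T_normal - T_ambient = 26.8
T_body - T_ambient = 22.4
Ratio = 1.196429
ln(ratio) = 0.179341
t = 0.179341 / 0.062 = 2.89 hours

2.89


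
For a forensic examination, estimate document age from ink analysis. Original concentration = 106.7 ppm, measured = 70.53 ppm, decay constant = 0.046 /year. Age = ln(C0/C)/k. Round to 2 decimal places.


Document age estimation:
C0/C = 106.7 / 70.53 = 1.512831
ln(C0/C) = 0.413983
t = 0.413983 / 0.046 = 9.00 years

9.00


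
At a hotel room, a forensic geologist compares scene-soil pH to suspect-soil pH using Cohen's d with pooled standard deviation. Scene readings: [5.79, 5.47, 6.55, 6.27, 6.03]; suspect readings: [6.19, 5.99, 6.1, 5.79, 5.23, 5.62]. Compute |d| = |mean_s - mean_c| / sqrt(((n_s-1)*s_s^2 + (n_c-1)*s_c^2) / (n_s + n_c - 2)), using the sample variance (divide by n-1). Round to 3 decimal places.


Pooled-variance Cohen's d for soil pH comparison:
Scene mean = 30.11 / 5 = 6.022
Suspect mean = 34.92 / 6 = 5.82
Scene sample variance s_s^2 = 0.17472
Suspect sample variance s_c^2 = 0.12664
Pooled variance = ((n_s-1)*s_s^2 + (n_c-1)*s_c^2) / (n_s + n_c - 2) = 0.148009
Pooled SD = sqrt(0.148009) = 0.384719
Mean difference = 0.202
|d| = |0.202| / 0.384719 = 0.525

0.525


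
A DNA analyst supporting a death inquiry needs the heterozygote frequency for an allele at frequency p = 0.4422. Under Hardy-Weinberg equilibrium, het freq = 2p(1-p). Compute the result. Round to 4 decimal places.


Hardy-Weinberg heterozygote frequency:
q = 1 - p = 1 - 0.4422 = 0.5578
2pq = 2 * 0.4422 * 0.5578 = 0.4933

0.4933


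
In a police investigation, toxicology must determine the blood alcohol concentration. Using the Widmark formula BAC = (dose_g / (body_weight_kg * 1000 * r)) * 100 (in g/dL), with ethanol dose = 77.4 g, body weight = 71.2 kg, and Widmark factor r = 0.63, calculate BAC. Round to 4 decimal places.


Applying the Widmark formula:
BAC = (dose_g / (body_wt * 1000 * r)) * 100
Denominator = 71.2 * 1000 * 0.63 = 44856
BAC = (77.4 / 44856) * 100
BAC = 0.1726 g/dL

0.1726


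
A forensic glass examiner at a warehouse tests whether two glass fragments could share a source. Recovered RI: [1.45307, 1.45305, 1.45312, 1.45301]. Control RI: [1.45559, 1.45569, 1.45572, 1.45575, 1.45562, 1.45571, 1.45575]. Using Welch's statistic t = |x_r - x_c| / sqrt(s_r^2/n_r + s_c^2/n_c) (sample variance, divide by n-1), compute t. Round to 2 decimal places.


Welch's t-criterion for glass RI comparison:
Recovered mean = sum / n_r = 5.81225 / 4 = 1.4530625
Control mean = sum / n_c = 10.18983 / 7 = 1.45569
Recovered sample variance s_r^2 = 2.09167e-09
Control sample variance s_c^2 = 3.9e-09
Welch SE (unpooled) = sqrt(s_r^2/n_r + s_c^2/n_c) = sqrt(5.22917e-10 + 5.57143e-10) = sqrt(1.08006e-09) = 3.28643e-05
|mean_r - mean_c| = 0.0026275
t = 0.0026275 / 3.28643e-05 = 79.95

79.95


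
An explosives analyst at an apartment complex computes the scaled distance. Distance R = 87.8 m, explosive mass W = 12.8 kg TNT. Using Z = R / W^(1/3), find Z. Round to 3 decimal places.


Scaled distance calculation:
W^(1/3) = 12.8^(1/3) = 2.339214
Z = R / W^(1/3) = 87.8 / 2.339214
Z = 37.534 m/kg^(1/3)

37.534


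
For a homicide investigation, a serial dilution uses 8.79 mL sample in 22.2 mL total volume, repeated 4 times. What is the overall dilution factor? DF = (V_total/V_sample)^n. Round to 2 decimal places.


Dilution factor calculation:
Single dilution = V_total / V_sample = 22.2 / 8.79 ≈ 2.525597
Number of dilutions = 4
Total DF = (22.2 / 8.79)^4 (full precision, rounded at the end) = 40.69

40.69


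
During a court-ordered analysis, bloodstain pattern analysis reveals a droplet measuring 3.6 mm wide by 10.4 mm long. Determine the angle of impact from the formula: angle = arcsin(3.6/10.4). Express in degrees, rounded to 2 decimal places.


Blood spatter impact angle calculation:
width / length = 3.6 / 10.4 = 0.346154
angle = arcsin(0.346154)
angle = 20.25 degrees

20.25


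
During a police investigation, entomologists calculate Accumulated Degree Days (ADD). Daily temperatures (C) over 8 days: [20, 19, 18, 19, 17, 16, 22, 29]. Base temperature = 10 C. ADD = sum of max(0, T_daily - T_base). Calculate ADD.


Computing ADD day by day:
Day 1: max(0, 20 - 10) = 10
Day 2: max(0, 19 - 10) = 9
Day 3: max(0, 18 - 10) = 8
Day 4: max(0, 19 - 10) = 9
Day 5: max(0, 17 - 10) = 7
Day 6: max(0, 16 - 10) = 6
Day 7: max(0, 22 - 10) = 12
Day 8: max(0, 29 - 10) = 19
Total ADD = 80

80


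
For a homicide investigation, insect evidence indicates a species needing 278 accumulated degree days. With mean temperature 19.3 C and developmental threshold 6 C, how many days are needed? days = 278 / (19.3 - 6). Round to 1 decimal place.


Insect development time:
Effective temperature = avg_temp - T_base = 19.3 - 6 = 13.3 C
Days = ADD / effective_temp = 278 / 13.3 = 20.9 days

20.9


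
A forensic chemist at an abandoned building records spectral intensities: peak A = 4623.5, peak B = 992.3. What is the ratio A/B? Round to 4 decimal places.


Spectral peak ratio:
Peak A = 4623.5 counts
Peak B = 992.3 counts
Ratio = 4623.5 / 992.3 = 4.6594

4.6594


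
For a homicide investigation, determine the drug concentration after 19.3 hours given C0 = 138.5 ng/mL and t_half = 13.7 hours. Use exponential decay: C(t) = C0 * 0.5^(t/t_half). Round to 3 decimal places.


Drug concentration decay:
Number of half-lives = t / t_half = 19.3 / 13.7 = 1.408759
Decay factor = 0.5^1.408759 = 0.37663553
C(t) = 138.5 * 0.37663553 = 52.164 ng/mL

52.164


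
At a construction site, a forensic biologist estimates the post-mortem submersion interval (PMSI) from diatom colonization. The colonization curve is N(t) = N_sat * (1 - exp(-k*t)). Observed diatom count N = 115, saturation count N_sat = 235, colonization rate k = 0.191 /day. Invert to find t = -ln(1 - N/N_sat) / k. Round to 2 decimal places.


PMSI from diatom colonization curve:
N / N_sat = 115 / 235 = 0.489362
1 - N/N_sat = 0.510638
ln(1 - N/N_sat) = -0.672094
t = -ln(1 - N/N_sat) / k = -(-0.672094) / 0.191 = 3.52 days

3.52


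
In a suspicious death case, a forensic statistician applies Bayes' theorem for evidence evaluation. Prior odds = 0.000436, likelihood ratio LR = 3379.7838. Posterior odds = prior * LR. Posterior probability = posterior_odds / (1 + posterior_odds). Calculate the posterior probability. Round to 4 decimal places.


Bayesian evidence evaluation:
Posterior odds = prior_odds * LR = 0.000436 * 3379.7838 = 1.473586
Posterior probability = posterior_odds / (1 + posterior_odds)
= 1.473586 / (1 + 1.473586)
= 1.473586 / 2.473586
= 0.5957

0.5957


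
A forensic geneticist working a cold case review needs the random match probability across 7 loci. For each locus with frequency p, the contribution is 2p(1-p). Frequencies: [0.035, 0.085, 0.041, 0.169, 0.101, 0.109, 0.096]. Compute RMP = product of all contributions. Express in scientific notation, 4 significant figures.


Computing RMP for 7 loci:
Locus 1: 2 * 0.035 * 0.965 = 0.06755
Locus 2: 2 * 0.085 * 0.915 = 0.15555
Locus 3: 2 * 0.041 * 0.959 = 0.078638
Locus 4: 2 * 0.169 * 0.831 = 0.280878
Locus 5: 2 * 0.101 * 0.899 = 0.181598
Locus 6: 2 * 0.109 * 0.891 = 0.194238
Locus 7: 2 * 0.096 * 0.904 = 0.173568
RMP = 1.421e-06

1.421e-06


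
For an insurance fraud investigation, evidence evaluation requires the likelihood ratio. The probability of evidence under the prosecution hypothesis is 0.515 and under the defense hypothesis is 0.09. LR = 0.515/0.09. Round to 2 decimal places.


Likelihood ratio calculation:
LR = P(E|Hp) / P(E|Hd)
LR = 0.515 / 0.09
LR = 5.72

5.72


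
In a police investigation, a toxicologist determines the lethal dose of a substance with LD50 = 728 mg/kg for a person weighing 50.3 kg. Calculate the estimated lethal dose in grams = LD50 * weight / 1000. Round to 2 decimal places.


Lethal dose calculation:
Lethal dose = LD50 * body_weight / 1000
= 728 * 50.3 / 1000
= 36618.4 / 1000
= 36.62 g

36.62


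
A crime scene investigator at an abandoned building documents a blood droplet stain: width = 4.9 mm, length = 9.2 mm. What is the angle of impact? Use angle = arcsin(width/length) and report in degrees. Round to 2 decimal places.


Blood spatter impact angle calculation:
width / length = 4.9 / 9.2 = 0.532609
angle = arcsin(0.532609)
angle = 32.18 degrees

32.18


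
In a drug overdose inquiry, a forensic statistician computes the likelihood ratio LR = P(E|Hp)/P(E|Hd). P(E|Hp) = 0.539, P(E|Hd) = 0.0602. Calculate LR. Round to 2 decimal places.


Likelihood ratio calculation:
LR = P(E|Hp) / P(E|Hd)
LR = 0.539 / 0.0602
LR = 8.95

8.95


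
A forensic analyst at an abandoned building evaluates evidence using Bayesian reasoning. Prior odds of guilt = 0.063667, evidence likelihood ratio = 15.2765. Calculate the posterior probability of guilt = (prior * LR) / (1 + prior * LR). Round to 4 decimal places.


Bayesian evidence evaluation:
Posterior odds = prior_odds * LR = 0.063667 * 15.2765 = 0.9726089
Posterior probability = posterior_odds / (1 + posterior_odds)
= 0.9726089 / (1 + 0.9726089)
= 0.9726089 / 1.9726089
= 0.4931

0.4931


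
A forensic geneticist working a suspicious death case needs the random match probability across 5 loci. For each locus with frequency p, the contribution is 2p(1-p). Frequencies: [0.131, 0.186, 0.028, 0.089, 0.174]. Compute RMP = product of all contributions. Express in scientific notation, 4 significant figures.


Computing RMP for 5 loci:
Locus 1: 2 * 0.131 * 0.869 = 0.227678
Locus 2: 2 * 0.186 * 0.814 = 0.302808
Locus 3: 2 * 0.028 * 0.972 = 0.054432
Locus 4: 2 * 0.089 * 0.911 = 0.162158
Locus 5: 2 * 0.174 * 0.826 = 0.287448
RMP = 1.749e-04

1.749e-04


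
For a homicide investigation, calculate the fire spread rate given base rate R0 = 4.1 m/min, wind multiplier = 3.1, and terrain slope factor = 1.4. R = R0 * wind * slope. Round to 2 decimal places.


Fire spread rate calculation:
R = R0 * wind_factor * slope_factor
= 4.1 * 3.1 * 1.4
= 12.71 * 1.4
= 17.79 m/min

17.79


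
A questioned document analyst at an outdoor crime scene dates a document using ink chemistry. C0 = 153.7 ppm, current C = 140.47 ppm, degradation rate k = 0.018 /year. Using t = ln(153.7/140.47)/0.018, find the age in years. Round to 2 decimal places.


Document age estimation:
C0/C = 153.7 / 140.47 = 1.094184
ln(C0/C) = 0.090009
t = 0.090009 / 0.018 = 5.00 years

5.00


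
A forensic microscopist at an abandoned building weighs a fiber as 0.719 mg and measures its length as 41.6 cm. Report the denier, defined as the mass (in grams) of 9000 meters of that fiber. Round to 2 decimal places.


Denier calculation:
Mass in grams = 0.719 mg / 1000 = 0.000719 g
Length in meters = 41.6 cm / 100 = 0.416 m
Linear density = mass / length = 0.000719 / 0.416 = 0.00172837 g/m
Denier = (g/m) * 9000 = 0.00172837 * 9000 = 15.56

15.56


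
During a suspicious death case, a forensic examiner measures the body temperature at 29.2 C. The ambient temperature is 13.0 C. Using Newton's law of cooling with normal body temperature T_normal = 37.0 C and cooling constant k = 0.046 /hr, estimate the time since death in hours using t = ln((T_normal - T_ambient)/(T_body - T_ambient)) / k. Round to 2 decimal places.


Using Newton's law of cooling:
t = ln((T_normal - T_ambient) / (T_body - T_ambient)) / k
T_normal - T_ambient = 24.0
T_body - T_ambient = 16.2
Ratio = 1.481481
ln(ratio) = 0.393042
t = 0.393042 / 0.046 = 8.54 hours

8.54


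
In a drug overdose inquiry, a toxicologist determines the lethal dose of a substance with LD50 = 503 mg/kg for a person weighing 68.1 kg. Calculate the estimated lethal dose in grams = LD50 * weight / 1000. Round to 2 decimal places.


Lethal dose calculation:
Lethal dose = LD50 * body_weight / 1000
= 503 * 68.1 / 1000
= 34254.3 / 1000
= 34.25 g

34.25


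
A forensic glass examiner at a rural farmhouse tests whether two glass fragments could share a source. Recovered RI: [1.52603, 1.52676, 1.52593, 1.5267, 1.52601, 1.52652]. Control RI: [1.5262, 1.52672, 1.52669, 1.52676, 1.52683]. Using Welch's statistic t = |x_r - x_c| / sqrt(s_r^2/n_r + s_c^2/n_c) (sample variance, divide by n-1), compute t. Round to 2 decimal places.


Welch's t-criterion for glass RI comparison:
Recovered mean = sum / n_r = 9.15795 / 6 = 1.526325
Control mean = sum / n_c = 7.6332 / 5 = 1.52664
Recovered sample variance s_r^2 = 1.4203e-07
Control sample variance s_c^2 = 6.325e-08
Welch SE (unpooled) = sqrt(s_r^2/n_r + s_c^2/n_c) = sqrt(2.36717e-08 + 1.265e-08) = sqrt(3.63217e-08) = 0.000190583
|mean_r - mean_c| = 0.000315
t = 0.000315 / 0.000190583 = 1.65

1.65


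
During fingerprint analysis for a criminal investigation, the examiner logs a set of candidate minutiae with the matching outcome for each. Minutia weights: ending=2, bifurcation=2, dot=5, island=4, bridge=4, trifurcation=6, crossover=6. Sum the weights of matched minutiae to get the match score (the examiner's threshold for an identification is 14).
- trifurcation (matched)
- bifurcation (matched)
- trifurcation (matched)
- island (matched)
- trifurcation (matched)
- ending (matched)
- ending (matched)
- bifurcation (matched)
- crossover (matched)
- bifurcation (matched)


Weighted minutiae match score:
  trifurcation: matched, +6 (running total 6)
  bifurcation: matched, +2 (running total 8)
  trifurcation: matched, +6 (running total 14)
  island: matched, +4 (running total 18)
  trifurcation: matched, +6 (running total 24)
  ending: matched, +2 (running total 26)
  ending: matched, +2 (running total 28)
  bifurcation: matched, +2 (running total 30)
  crossover: matched, +6 (running total 36)
  bifurcation: matched, +2 (running total 38)
Total score = 38
Threshold = 14; verdict = identification

38


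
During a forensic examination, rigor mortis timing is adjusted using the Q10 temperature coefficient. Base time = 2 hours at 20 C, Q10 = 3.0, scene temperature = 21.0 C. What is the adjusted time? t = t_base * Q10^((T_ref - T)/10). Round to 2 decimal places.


Rigor mortis time adjustment:
Exponent = (T_ref - T_actual) / 10 = (20 - 21.0) / 10 = -0.1
Q10 factor = 3.0^-0.1 = 0.89596
t_adjusted = 2 * 0.89596 = 1.79 hours

1.79


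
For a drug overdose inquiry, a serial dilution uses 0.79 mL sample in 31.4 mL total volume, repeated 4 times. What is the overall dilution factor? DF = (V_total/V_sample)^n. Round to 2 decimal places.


Dilution factor calculation:
Single dilution = V_total / V_sample = 31.4 / 0.79 ≈ 39.746835
Number of dilutions = 4
Total DF = (31.4 / 0.79)^4 (full precision, rounded at the end) = 2495802.57

2495802.57


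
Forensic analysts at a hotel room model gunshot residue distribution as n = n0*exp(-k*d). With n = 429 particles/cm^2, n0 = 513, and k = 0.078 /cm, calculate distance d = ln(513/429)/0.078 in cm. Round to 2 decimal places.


GSR distance calculation:
n0/n = 513 / 429 = 1.195804
ln(n0/n) = 0.178819
d = 0.178819 / 0.078 = 2.29 cm

2.29


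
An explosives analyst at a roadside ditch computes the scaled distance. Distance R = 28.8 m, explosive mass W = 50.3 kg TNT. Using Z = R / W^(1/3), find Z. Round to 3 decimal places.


Scaled distance calculation:
W^(1/3) = 50.3^(1/3) = 3.691385
Z = R / W^(1/3) = 28.8 / 3.691385
Z = 7.802 m/kg^(1/3)

7.802


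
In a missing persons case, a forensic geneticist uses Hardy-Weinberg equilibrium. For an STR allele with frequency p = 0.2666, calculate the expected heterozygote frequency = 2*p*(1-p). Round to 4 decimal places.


Hardy-Weinberg heterozygote frequency:
q = 1 - p = 1 - 0.2666 = 0.7334
2pq = 2 * 0.2666 * 0.7334 = 0.3910

0.3910


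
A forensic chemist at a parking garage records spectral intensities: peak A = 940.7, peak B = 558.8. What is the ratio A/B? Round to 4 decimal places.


Spectral peak ratio:
Peak A = 940.7 counts
Peak B = 558.8 counts
Ratio = 940.7 / 558.8 = 1.6834

1.6834


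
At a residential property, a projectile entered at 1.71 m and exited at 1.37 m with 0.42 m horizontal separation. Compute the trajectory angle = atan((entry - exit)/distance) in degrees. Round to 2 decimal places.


Bullet trajectory angle:
Height difference = 1.71 - 1.37 = 0.34 m
angle = atan(0.34 / 0.42)
angle = atan(0.809524)
angle = 38.99 degrees

38.99


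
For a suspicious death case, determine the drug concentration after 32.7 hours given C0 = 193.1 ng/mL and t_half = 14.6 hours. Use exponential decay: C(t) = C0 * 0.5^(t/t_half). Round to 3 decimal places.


Drug concentration decay:
Number of half-lives = t / t_half = 32.7 / 14.6 = 2.239726
Decay factor = 0.5^2.239726 = 0.21172654
C(t) = 193.1 * 0.21172654 = 40.884 ng/mL

40.884


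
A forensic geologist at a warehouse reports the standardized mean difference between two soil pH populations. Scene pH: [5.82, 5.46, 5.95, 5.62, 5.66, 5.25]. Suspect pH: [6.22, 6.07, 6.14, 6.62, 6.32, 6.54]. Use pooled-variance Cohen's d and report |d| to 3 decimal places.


Pooled-variance Cohen's d for soil pH comparison:
Scene mean = 33.76 / 6 = 5.626667
Suspect mean = 37.91 / 6 = 6.318333
Scene sample variance s_s^2 = 0.062547
Suspect sample variance s_c^2 = 0.048657
Pooled variance = ((n_s-1)*s_s^2 + (n_c-1)*s_c^2) / (n_s + n_c - 2) = 0.055602
Pooled SD = sqrt(0.055602) = 0.235801
Mean difference = -0.691667
|d| = |-0.691667| / 0.235801 = 2.933

2.933


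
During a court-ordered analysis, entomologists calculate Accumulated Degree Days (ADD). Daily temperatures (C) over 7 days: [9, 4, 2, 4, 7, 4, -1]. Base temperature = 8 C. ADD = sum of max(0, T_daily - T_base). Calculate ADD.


Computing ADD day by day:
Day 1: max(0, 9 - 8) = 1
Day 2: max(0, 4 - 8) = 0
Day 3: max(0, 2 - 8) = 0
Day 4: max(0, 4 - 8) = 0
Day 5: max(0, 7 - 8) = 0
Day 6: max(0, 4 - 8) = 0
Day 7: max(0, -1 - 8) = 0
Total ADD = 1

1


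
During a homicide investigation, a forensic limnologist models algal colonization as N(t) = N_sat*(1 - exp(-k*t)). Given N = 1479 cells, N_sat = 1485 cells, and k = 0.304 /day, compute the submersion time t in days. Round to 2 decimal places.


PMSI from diatom colonization curve:
N / N_sat = 1479 / 1485 = 0.99596
1 - N/N_sat = 0.00404
ln(1 - N/N_sat) = -5.511511
t = -ln(1 - N/N_sat) / k = -(-5.511511) / 0.304 = 18.13 days

18.13


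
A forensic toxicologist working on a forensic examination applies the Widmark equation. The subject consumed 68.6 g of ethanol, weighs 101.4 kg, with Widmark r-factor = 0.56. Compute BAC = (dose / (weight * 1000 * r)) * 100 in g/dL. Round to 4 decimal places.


Applying the Widmark formula:
BAC = (dose_g / (body_wt * 1000 * r)) * 100
Denominator = 101.4 * 1000 * 0.56 = 56784
BAC = (68.6 / 56784) * 100
BAC = 0.1208 g/dL

0.1208


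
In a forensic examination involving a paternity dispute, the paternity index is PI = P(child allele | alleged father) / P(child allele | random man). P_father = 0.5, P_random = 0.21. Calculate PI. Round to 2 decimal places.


Paternity Index calculation:
PI = P(allele|father) / P(allele|random)
PI = 0.5 / 0.21
PI = 2.38

2.38


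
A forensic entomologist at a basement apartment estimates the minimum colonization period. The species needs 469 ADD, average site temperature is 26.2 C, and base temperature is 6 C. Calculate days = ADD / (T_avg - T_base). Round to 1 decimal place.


Insect development time:
Effective temperature = avg_temp - T_base = 26.2 - 6 = 20.2 C
Days = ADD / effective_temp = 469 / 20.2 = 23.2 days

23.2


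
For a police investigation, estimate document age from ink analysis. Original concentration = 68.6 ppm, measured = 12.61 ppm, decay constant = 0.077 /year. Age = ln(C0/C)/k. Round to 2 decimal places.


Document age estimation:
C0/C = 68.6 / 12.61 = 5.440127
ln(C0/C) = 1.693802
t = 1.693802 / 0.077 = 22.00 years

22.00


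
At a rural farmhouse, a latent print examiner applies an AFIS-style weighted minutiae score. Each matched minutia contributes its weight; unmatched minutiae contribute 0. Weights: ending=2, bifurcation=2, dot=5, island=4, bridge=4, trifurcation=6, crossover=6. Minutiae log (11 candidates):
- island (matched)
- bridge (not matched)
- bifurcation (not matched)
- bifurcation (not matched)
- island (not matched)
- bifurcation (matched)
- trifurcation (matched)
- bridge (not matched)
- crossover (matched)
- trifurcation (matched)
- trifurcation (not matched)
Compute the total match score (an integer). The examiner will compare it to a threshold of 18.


Weighted minutiae match score:
  island: matched, +4 (running total 4)
  bridge: not matched, +0
  bifurcation: not matched, +0
  bifurcation: not matched, +0
  island: not matched, +0
  bifurcation: matched, +2 (running total 6)
  trifurcation: matched, +6 (running total 12)
  bridge: not matched, +0
  crossover: matched, +6 (running total 18)
  trifurcation: matched, +6 (running total 24)
  trifurcation: not matched, +0
Total score = 24
Threshold = 18; verdict = identification

24


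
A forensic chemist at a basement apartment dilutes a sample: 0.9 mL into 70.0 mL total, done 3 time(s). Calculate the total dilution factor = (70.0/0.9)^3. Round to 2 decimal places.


Dilution factor calculation:
Single dilution = V_total / V_sample = 70.0 / 0.9 ≈ 77.777778
Number of dilutions = 3
Total DF = (70.0 / 0.9)^3 (full precision, rounded at the end) = 470507.54

470507.54


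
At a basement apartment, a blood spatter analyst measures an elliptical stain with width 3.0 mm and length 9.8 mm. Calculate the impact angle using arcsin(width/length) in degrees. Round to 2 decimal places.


Blood spatter impact angle calculation:
width / length = 3.0 / 9.8 = 0.306122
angle = arcsin(0.306122)
angle = 17.83 degrees

17.83


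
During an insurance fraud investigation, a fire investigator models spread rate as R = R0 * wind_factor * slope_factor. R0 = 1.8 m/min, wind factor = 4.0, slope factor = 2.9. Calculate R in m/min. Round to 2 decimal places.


Fire spread rate calculation:
R = R0 * wind_factor * slope_factor
= 1.8 * 4.0 * 2.9
= 7.2 * 2.9
= 20.88 m/min

20.88


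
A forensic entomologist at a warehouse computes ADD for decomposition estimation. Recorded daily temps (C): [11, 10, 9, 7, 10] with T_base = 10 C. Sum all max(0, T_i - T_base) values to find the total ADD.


Computing ADD day by day:
Day 1: max(0, 11 - 10) = 1
Day 2: max(0, 10 - 10) = 0
Day 3: max(0, 9 - 10) = 0
Day 4: max(0, 7 - 10) = 0
Day 5: max(0, 10 - 10) = 0
Total ADD = 1

1


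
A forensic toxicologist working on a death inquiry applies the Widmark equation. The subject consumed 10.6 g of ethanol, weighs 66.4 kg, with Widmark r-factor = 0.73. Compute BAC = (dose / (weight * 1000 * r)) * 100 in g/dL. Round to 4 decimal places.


Applying the Widmark formula:
BAC = (dose_g / (body_wt * 1000 * r)) * 100
Denominator = 66.4 * 1000 * 0.73 = 48472
BAC = (10.6 / 48472) * 100
BAC = 0.0219 g/dL

0.0219


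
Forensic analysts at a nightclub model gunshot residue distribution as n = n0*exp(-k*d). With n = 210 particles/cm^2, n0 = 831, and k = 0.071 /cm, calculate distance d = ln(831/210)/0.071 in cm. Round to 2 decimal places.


GSR distance calculation:
n0/n = 831 / 210 = 3.957143
ln(n0/n) = 1.375522
d = 1.375522 / 0.071 = 19.37 cm

19.37


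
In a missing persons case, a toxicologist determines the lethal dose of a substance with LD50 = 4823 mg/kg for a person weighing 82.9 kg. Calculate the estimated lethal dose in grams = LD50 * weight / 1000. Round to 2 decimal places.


Lethal dose calculation:
Lethal dose = LD50 * body_weight / 1000
= 4823 * 82.9 / 1000
= 399826.7 / 1000
= 399.83 g

399.83


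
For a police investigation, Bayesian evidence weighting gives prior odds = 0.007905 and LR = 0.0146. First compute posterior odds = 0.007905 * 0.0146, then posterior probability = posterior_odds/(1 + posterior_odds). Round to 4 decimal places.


Bayesian evidence evaluation:
Posterior odds = prior_odds * LR = 0.007905 * 0.0146 = 0.000115413
Posterior probability = posterior_odds / (1 + posterior_odds)
= 0.000115413 / (1 + 0.000115413)
= 0.000115413 / 1.000115413
= 0.0001

0.0001


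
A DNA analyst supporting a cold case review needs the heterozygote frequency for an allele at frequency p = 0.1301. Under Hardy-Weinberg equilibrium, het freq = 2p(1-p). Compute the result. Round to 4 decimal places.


Hardy-Weinberg heterozygote frequency:
q = 1 - p = 1 - 0.1301 = 0.8699
2pq = 2 * 0.1301 * 0.8699 = 0.2263

0.2263


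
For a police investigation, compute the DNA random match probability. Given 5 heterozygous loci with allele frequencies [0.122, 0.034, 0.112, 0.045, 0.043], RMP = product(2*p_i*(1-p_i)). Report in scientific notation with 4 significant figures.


Computing RMP for 5 loci:
Locus 1: 2 * 0.122 * 0.878 = 0.214232
Locus 2: 2 * 0.034 * 0.966 = 0.065688
Locus 3: 2 * 0.112 * 0.888 = 0.198912
Locus 4: 2 * 0.045 * 0.955 = 0.08595
Locus 5: 2 * 0.043 * 0.957 = 0.082302
RMP = 1.980e-05

1.980e-05


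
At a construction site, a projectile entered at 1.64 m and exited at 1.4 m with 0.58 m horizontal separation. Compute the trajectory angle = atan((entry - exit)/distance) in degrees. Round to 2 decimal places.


Bullet trajectory angle:
Height difference = 1.64 - 1.4 = 0.24 m
angle = atan(0.24 / 0.58)
angle = atan(0.413793)
angle = 22.48 degrees

22.48


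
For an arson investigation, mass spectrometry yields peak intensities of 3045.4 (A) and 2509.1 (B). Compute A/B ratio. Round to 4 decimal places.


Spectral peak ratio:
Peak A = 3045.4 counts
Peak B = 2509.1 counts
Ratio = 3045.4 / 2509.1 = 1.2137

1.2137


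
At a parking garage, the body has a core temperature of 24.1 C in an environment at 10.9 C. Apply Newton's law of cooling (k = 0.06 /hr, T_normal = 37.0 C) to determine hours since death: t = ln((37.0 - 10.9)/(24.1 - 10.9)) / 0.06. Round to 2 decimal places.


Using Newton's law of cooling:
t = ln((T_normal - T_ambient) / (T_body - T_ambient)) / k
T_normal - T_ambient = 26.1
T_body - T_ambient = 13.2
Ratio = 1.977273
ln(ratio) = 0.681719
t = 0.681719 / 0.06 = 11.36 hours

11.36


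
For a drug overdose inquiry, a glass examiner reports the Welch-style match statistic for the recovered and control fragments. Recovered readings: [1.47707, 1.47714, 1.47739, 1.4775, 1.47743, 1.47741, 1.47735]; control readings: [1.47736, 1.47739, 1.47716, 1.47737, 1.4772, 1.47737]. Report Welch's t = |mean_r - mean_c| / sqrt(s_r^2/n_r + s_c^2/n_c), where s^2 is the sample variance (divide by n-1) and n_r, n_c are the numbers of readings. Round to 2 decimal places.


Welch's t-criterion for glass RI comparison:
Recovered mean = sum / n_r = 10.34129 / 7 = 1.4773271
Control mean = sum / n_c = 8.86385 / 6 = 1.4773083
Recovered sample variance s_r^2 = 2.54905e-08
Control sample variance s_c^2 = 1.01367e-08
Welch SE (unpooled) = sqrt(s_r^2/n_r + s_c^2/n_c) = sqrt(3.6415e-09 + 1.68944e-09) = sqrt(5.33094e-09) = 7.30133e-05
|mean_r - mean_c| = 1.88095e-05
t = 1.88095e-05 / 7.30133e-05 = 0.26

0.26


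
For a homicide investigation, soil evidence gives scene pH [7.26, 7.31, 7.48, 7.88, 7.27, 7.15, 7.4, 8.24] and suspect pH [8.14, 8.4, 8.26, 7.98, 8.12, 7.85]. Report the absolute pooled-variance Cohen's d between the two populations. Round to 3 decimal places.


Pooled-variance Cohen's d for soil pH comparison:
Scene mean = 59.99 / 8 = 7.49875
Suspect mean = 48.75 / 6 = 8.125
Scene sample variance s_s^2 = 0.138784
Suspect sample variance s_c^2 = 0.03815
Pooled variance = ((n_s-1)*s_s^2 + (n_c-1)*s_c^2) / (n_s + n_c - 2) = 0.096853
Pooled SD = sqrt(0.096853) = 0.311212
Mean difference = -0.62625
|d| = |-0.62625| / 0.311212 = 2.012

2.012


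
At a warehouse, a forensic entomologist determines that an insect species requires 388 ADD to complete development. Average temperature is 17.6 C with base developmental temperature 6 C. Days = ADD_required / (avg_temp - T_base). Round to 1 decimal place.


Insect development time:
Effective temperature = avg_temp - T_base = 17.6 - 6 = 11.6 C
Days = ADD / effective_temp = 388 / 11.6 = 33.4 days

33.4


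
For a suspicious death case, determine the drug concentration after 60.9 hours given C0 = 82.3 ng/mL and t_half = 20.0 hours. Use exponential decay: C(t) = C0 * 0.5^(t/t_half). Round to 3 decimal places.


Drug concentration decay:
Number of half-lives = t / t_half = 60.9 / 20.0 = 3.045
Decay factor = 0.5^3.045 = 0.12116123
C(t) = 82.3 * 0.12116123 = 9.972 ng/mL

9.972


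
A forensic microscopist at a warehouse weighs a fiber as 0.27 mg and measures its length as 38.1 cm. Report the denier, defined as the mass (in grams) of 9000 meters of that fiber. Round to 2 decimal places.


Denier calculation:
Mass in grams = 0.27 mg / 1000 = 0.00027 g
Length in meters = 38.1 cm / 100 = 0.381 m
Linear density = mass / length = 0.00027 / 0.381 = 0.00070866 g/m
Denier = (g/m) * 9000 = 0.00070866 * 9000 = 6.38

6.38


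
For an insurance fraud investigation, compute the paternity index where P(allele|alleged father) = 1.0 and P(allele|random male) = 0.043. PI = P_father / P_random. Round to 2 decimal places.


Paternity Index calculation:
PI = P(allele|father) / P(allele|random)
PI = 1.0 / 0.043
PI = 23.26

23.26


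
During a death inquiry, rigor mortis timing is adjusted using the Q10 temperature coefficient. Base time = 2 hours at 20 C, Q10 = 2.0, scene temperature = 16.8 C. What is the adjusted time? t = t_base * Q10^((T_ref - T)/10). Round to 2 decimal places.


Rigor mortis time adjustment:
Exponent = (T_ref - T_actual) / 10 = (20 - 16.8) / 10 = 0.32
Q10 factor = 2.0^0.32 = 1.24833
t_adjusted = 2 * 1.24833 = 2.50 hours

2.50


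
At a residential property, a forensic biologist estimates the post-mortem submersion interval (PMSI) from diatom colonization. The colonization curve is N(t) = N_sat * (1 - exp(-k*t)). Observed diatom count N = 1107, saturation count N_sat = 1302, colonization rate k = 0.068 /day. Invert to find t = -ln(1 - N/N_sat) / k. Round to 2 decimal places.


PMSI from diatom colonization curve:
N / N_sat = 1107 / 1302 = 0.85023
1 - N/N_sat = 0.14977
ln(1 - N/N_sat) = -1.898654
t = -ln(1 - N/N_sat) / k = -(-1.898654) / 0.068 = 27.92 days

27.92


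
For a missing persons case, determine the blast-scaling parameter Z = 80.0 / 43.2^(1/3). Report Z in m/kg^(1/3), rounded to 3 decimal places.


Scaled distance calculation:
W^(1/3) = 43.2^(1/3) = 3.508821
Z = R / W^(1/3) = 80.0 / 3.508821
Z = 22.800 m/kg^(1/3)

22.800


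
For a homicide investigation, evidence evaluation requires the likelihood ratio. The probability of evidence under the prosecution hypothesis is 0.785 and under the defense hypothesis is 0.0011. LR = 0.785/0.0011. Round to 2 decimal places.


Likelihood ratio calculation:
LR = P(E|Hp) / P(E|Hd)
LR = 0.785 / 0.0011
LR = 713.64

713.64


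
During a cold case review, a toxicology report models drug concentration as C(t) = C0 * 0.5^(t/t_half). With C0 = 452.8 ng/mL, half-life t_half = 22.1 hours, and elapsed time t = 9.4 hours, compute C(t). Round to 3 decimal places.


Drug concentration decay:
Number of half-lives = t / t_half = 9.4 / 22.1 = 0.425339
Decay factor = 0.5^0.425339 = 0.74466373
C(t) = 452.8 * 0.74466373 = 337.184 ng/mL

337.184


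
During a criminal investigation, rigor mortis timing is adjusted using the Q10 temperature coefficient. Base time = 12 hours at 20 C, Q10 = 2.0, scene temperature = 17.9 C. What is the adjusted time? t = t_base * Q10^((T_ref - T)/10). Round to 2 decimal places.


Rigor mortis time adjustment:
Exponent = (T_ref - T_actual) / 10 = (20 - 17.9) / 10 = 0.21
Q10 factor = 2.0^0.21 = 1.15669
t_adjusted = 12 * 1.15669 = 13.88 hours

13.88


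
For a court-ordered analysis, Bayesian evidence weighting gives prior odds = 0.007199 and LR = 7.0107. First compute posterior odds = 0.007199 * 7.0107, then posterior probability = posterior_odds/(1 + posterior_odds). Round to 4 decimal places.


Bayesian evidence evaluation:
Posterior odds = prior_odds * LR = 0.007199 * 7.0107 = 0.05047003
Posterior probability = posterior_odds / (1 + posterior_odds)
= 0.05047003 / (1 + 0.05047003)
= 0.05047003 / 1.05047003
= 0.0480

0.0480


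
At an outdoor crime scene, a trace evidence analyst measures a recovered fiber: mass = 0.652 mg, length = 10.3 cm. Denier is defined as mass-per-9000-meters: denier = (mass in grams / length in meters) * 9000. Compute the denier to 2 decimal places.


Denier calculation:
Mass in grams = 0.652 mg / 1000 = 0.000652 g
Length in meters = 10.3 cm / 100 = 0.103 m
Linear density = mass / length = 0.000652 / 0.103 = 0.0063301 g/m
Denier = (g/m) * 9000 = 0.0063301 * 9000 = 56.97

56.97


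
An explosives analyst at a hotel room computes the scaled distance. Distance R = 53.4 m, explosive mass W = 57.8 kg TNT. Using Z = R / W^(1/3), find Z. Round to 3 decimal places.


Scaled distance calculation:
W^(1/3) = 57.8^(1/3) = 3.866422
Z = R / W^(1/3) = 53.4 / 3.866422
Z = 13.811 m/kg^(1/3)

13.811


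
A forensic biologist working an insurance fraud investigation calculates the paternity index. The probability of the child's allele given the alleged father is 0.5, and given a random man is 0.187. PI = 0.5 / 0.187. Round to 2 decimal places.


Paternity Index calculation:
PI = P(allele|father) / P(allele|random)
PI = 0.5 / 0.187
PI = 2.67

2.67


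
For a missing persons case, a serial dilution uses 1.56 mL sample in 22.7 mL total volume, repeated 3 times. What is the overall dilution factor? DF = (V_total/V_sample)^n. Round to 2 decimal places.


Dilution factor calculation:
Single dilution = V_total / V_sample = 22.7 / 1.56 ≈ 14.551282
Number of dilutions = 3
Total DF = (22.7 / 1.56)^3 (full precision, rounded at the end) = 3081.09

3081.09


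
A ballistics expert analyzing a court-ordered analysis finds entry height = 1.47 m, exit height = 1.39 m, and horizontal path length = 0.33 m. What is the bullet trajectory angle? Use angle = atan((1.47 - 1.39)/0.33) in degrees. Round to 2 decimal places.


Bullet trajectory angle:
Height difference = 1.47 - 1.39 = 0.08 m
angle = atan(0.08 / 0.33)
angle = atan(0.242424)
angle = 13.63 degrees

13.63


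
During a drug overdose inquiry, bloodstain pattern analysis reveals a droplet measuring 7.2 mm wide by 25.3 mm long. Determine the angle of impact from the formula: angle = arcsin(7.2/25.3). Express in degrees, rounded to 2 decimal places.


Blood spatter impact angle calculation:
width / length = 7.2 / 25.3 = 0.284585
angle = arcsin(0.284585)
angle = 16.53 degrees

16.53


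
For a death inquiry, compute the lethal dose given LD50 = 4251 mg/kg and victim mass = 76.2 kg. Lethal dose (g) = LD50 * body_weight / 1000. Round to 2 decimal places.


Lethal dose calculation:
Lethal dose = LD50 * body_weight / 1000
= 4251 * 76.2 / 1000
= 323926.2 / 1000
= 323.93 g

323.93


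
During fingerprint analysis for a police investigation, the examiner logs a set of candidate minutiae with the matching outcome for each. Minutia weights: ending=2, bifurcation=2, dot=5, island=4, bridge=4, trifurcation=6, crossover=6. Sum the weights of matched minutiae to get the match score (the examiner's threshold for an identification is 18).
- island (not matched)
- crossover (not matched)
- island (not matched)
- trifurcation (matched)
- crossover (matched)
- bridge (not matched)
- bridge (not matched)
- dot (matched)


Weighted minutiae match score:
  island: not matched, +0
  crossover: not matched, +0
  island: not matched, +0
  trifurcation: matched, +6 (running total 6)
  crossover: matched, +6 (running total 12)
  bridge: not matched, +0
  bridge: not matched, +0
  dot: matched, +5 (running total 17)
Total score = 17
Threshold = 18; verdict = inconclusive

17


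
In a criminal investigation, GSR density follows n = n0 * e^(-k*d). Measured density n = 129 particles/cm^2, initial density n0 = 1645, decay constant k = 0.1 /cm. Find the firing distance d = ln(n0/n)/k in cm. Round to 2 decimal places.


GSR distance calculation:
n0/n = 1645 / 129 = 12.751938
ln(n0/n) = 2.545683
d = 2.545683 / 0.1 = 25.46 cm

25.46


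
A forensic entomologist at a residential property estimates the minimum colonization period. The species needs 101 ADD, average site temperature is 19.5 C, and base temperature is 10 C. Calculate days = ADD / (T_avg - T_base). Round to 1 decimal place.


Insect development time:
Effective temperature = avg_temp - T_base = 19.5 - 10 = 9.5 C
Days = ADD / effective_temp = 101 / 9.5 = 10.6 days

10.6


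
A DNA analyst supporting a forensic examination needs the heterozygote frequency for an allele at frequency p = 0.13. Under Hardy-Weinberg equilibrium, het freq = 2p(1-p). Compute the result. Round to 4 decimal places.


Hardy-Weinberg heterozygote frequency:
q = 1 - p = 1 - 0.13 = 0.87
2pq = 2 * 0.13 * 0.87 = 0.2262

0.2262
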